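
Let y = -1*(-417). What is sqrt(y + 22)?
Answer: sqrt(439) ≈ 20.952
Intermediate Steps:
y = 417
sqrt(y + 22) = sqrt(417 + 22) = sqrt(439)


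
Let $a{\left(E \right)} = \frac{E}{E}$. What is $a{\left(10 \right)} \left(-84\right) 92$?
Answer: $-7728$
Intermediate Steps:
$a{\left(E \right)} = 1$
$a{\left(10 \right)} \left(-84\right) 92 = 1 \left(-84\right) 92 = \left(-84\right) 92 = -7728$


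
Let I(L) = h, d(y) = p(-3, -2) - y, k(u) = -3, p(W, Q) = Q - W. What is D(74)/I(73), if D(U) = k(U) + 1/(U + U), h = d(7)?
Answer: 443/888 ≈ 0.49887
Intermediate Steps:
d(y) = 1 - y (d(y) = (-2 - 1*(-3)) - y = (-2 + 3) - y = 1 - y)
h = -6 (h = 1 - 1*7 = 1 - 7 = -6)
D(U) = -3 + 1/(2*U) (D(U) = -3 + 1/(U + U) = -3 + 1/(2*U))
I(L) = -6
D(74)/I(73) = (-3 + (½)/74)/(-6) = (-3 + (½)*(1/74))*(-⅙) = (-3 + 1/148)*(-⅙) = -443/148*(-⅙) = 443/888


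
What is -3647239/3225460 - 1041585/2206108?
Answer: -1425724236239/889464138710 ≈ -1.6029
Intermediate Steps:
-3647239/3225460 - 1041585/2206108 = -1425724236239/889464138710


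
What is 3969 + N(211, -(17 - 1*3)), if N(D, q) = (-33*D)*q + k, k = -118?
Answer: 101333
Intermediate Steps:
N(D, q) = -118 - 33*D*q (N(D, q) = (-33*D)*q - 118 = -33*D*q - 118 = -118 - 33*D*q)
3969 + N(211, -(17 - 1*3)) = 3969 + (-118 - 33*211*(-(17 - 1*3))) = 3969 + (-118 - 33*211*(-(17 - 3))) = 3969 + (-118 - 33*211*(-1*14)) = 3969 + (-118 - 33*211*(-14)) = 3969 + (-118 + 97482) = 3969 + 97364 = 101333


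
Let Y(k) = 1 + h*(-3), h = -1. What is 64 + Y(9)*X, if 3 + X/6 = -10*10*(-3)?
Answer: 7192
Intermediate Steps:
X = 1782 (X = -18 + 6*(-10*10*(-3)) = -18 + 6*(-100*(-3)) = -18 + 6*300 = -18 + 1800 = 1782)
Y(k) = 4 (Y(k) = 1 - 1*(-3) = 1 + 3 = 4)
64 + Y(9)*X = 64 + 4*1782 = 64 + 7128 = 7192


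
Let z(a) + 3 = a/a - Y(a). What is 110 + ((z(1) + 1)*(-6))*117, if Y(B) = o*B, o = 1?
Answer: 1514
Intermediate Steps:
Y(B) = B (Y(B) = 1*B = B)
z(a) = -2 - a (z(a) = -3 + (a/a - a) = -3 + (1 - a) = -2 - a)
110 + ((z(1) + 1)*(-6))*117 = 110 + (((-2 - 1*1) + 1)*(-6))*117 = 110 + (((-2 - 1) + 1)*(-6))*117 = 110 + ((-3 + 1)*(-6))*117 = 110 - 2*(-6)*117 = 110 + 12*117 = 110 + 1404 = 1514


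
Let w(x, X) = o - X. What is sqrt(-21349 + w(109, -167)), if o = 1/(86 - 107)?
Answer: I*sqrt(9341283)/21 ≈ 145.54*I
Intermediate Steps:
o = -1/21 (o = 1/(-21) = -1/21 ≈ -0.047619)
w(x, X) = -1/21 - X
sqrt(-21349 + w(109, -167)) = sqrt(-21349 + (-1/21 - 1*(-167))) = sqrt(-21349 + (-1/21 + 167)) = sqrt(-21349 + 3506/21) = sqrt(-444823/21) = I*sqrt(9341283)/21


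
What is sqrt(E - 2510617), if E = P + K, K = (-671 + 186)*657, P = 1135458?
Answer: 2*I*sqrt(423451) ≈ 1301.5*I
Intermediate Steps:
K = -318645 (K = -485*657 = -318645)
E = 816813 (E = 1135458 - 318645 = 816813)
sqrt(E - 2510617) = sqrt(816813 - 2510617) = sqrt(-1693804) = 2*I*sqrt(423451)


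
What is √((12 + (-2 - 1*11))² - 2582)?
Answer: I*√2581 ≈ 50.804*I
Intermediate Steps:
√((12 + (-2 - 1*11))² - 2582) = √((12 + (-2 - 11))² - 2582) = √((12 - 13)² - 2582) = √((-1)² - 2582) = √(1 - 2582) = √(-2581) = I*√2581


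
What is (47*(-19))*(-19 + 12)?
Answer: 6251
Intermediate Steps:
(47*(-19))*(-19 + 12) = -893*(-7) = 6251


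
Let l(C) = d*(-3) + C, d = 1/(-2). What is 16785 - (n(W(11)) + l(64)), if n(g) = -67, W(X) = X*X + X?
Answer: 33573/2 ≈ 16787.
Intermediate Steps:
d = -½ ≈ -0.50000
W(X) = X + X² (W(X) = X² + X = X + X²)
l(C) = 3/2 + C (l(C) = -½*(-3) + C = 3/2 + C)
16785 - (n(W(11)) + l(64)) = 16785 - (-67 + (3/2 + 64)) = 16785 - (-67 + 131/2) = 16785 - 1*(-3/2) = 16785 + 3/2 = 33573/2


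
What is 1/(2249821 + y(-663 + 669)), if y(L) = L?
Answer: 1/2249827 ≈ 4.4448e-7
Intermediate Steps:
1/(2249821 + y(-663 + 669)) = 1/(2249821 + (-663 + 669)) = 1/(2249821 + 6) = 1/2249827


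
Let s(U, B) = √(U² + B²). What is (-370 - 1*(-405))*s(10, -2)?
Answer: 70*√26 ≈ 356.93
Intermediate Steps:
s(U, B) = √(B² + U²)
(-370 - 1*(-405))*s(10, -2) = (-370 - 1*(-405))*√((-2)² + 10²) = (-370 + 405)*√(4 + 100) = 35*√104 = 35*(2*√26) = 70*√26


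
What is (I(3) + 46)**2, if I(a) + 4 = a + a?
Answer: 2304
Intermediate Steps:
I(a) = -4 + 2*a (I(a) = -4 + (a + a) = -4 + 2*a)
(I(3) + 46)**2 = ((-4 + 2*3) + 46)**2 = ((-4 + 6) + 46)**2 = (2 + 46)**2 = 48**2 = 2304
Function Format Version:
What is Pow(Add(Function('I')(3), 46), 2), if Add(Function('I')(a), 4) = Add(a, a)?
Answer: 2304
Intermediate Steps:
Function('I')(a) = Add(-4, Mul(2, a)) (Function('I')(a) = Add(-4, Add(a, a)) = Add(-4, Mul(2, a)))
Pow(Add(Function('I')(3), 46), 2) = Pow(Add(Add(-4, Mul(2, 3)), 46), 2) = Pow(Add(Add(-4, 6), 46), 2) = Pow(Add(2, 46), 2) = Pow(48, 2) = 2304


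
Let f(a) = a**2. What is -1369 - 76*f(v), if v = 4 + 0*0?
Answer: -2585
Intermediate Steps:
v = 4 (v = 4 + 0 = 4)
-1369 - 76*f(v) = -1369 - 76*4**2 = -1369 - 76*16 = -1369 - 1216 = -2585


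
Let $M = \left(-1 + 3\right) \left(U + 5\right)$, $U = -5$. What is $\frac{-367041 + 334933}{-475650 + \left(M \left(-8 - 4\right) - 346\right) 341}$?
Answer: $\frac{8027}{148409} \approx 0.054087$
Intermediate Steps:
$M = 0$ ($M = \left(-1 + 3\right) \left(-5 + 5\right) = 2 \cdot 0 = 0$)
$\frac{-367041 + 334933}{-475650 + \left(M \left(-8 - 4\right) - 346\right) 341} = \frac{-367041 + 334933}{-475650 + \left(0 \left(-8 - 4\right) - 346\right) 341} = - \frac{32108}{-475650 + \left(0 \left(-12\right) - 346\right) 341} = - \frac{32108}{-475650 + \left(0 - 346\right) 341} = - \frac{32108}{-475650 - 117986} = - \frac{32108}{-593636} = \left(-32108\right) \left(- \frac{1}{593636}\right) = \frac{8027}{148409}$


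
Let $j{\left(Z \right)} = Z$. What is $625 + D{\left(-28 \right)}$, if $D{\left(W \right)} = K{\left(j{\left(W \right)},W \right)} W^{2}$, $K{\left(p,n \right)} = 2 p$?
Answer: $-43279$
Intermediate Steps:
$D{\left(W \right)} = 2 W^{3}$ ($D{\left(W \right)} = 2 W W^{2} = 2 W^{3}$)
$625 + D{\left(-28 \right)} = 625 + 2 \left(-28\right)^{3} = 625 + 2 \left(-21952\right) = 625 - 43904 = -43279$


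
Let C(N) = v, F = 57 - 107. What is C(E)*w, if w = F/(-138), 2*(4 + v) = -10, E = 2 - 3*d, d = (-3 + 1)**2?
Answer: -75/23 ≈ -3.2609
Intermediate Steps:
F = -50
d = 4 (d = (-2)**2 = 4)
E = -10 (E = 2 - 3*4 = 2 - 12 = -10)
v = -9 (v = -4 + (1/2)*(-10) = -4 - 5 = -9)
C(N) = -9
w = 25/69 (w = -50/(-138) = -50*(-1/138) = 25/69 ≈ 0.36232)
C(E)*w = -9*25/69 = -75/23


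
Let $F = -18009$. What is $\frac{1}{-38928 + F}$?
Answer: $- \frac{1}{56937} \approx -1.7563 \cdot 10^{-5}$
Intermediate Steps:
$\frac{1}{-38928 + F} = \frac{1}{-38928 - 18009} = \frac{1}{-56937} = - \frac{1}{56937}$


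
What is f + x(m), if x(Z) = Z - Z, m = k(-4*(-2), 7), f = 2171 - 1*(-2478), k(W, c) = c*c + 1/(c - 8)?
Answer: 4649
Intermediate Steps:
k(W, c) = c**2 + 1/(-8 + c)
f = 4649 (f = 2171 + 2478 = 4649)
m = 48 (m = (1 + 7**3 - 8*7**2)/(-8 + 7) = (1 + 343 - 8*49)/(-1) = -(1 + 343 - 392) = -1*(-48) = 48)
x(Z) = 0
f + x(m) = 4649 + 0 = 4649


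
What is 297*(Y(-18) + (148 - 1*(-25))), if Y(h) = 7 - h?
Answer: 58806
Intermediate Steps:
297*(Y(-18) + (148 - 1*(-25))) = 297*((7 - 1*(-18)) + (148 - 1*(-25))) = 297*((7 + 18) + (148 + 25)) = 297*(25 + 173) = 297*198 = 58806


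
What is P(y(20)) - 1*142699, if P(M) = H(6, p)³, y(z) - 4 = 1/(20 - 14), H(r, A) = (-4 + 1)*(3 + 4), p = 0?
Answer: -151960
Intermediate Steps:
H(r, A) = -21 (H(r, A) = -3*7 = -21)
y(z) = 25/6 (y(z) = 4 + 1/(20 - 14) = 4 + 1/6 = 4 + ⅙ = 25/6)
P(M) = -9261 (P(M) = (-21)³ = -9261)
P(y(20)) - 1*142699 = -9261 - 1*142699 = -9261 - 142699 = -151960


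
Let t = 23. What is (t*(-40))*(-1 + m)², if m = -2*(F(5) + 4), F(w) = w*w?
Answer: -3202520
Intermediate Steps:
F(w) = w²
m = -58 (m = -2*(5² + 4) = -2*(25 + 4) = -2*29 = -58)
(t*(-40))*(-1 + m)² = (23*(-40))*(-1 - 58)² = -920*(-59)² = -920*3481 = -3202520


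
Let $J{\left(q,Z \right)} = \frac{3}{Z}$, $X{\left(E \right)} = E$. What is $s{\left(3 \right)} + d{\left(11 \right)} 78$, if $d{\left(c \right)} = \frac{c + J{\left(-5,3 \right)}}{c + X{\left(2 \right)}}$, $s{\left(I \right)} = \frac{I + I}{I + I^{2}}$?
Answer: $\frac{145}{2} \approx 72.5$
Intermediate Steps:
$s{\left(I \right)} = \frac{2 I}{I + I^{2}}$
$d{\left(c \right)} = \frac{1 + c}{2 + c}$ ($d{\left(c \right)} = \frac{c + \frac{3}{3}}{c + 2} = \frac{c + 3 \cdot \frac{1}{3}}{2 + c} = \frac{c + 1}{2 + c} = \frac{1 + c}{2 + c}$)
$s{\left(3 \right)} + d{\left(11 \right)} 78 = \frac{2}{1 + 3} + \frac{1 + 11}{2 + 11} \cdot 78 = \frac{2}{4} + \frac{1}{13} \cdot 12 \cdot 78 = 2 \cdot \frac{1}{4} + \frac{1}{13} \cdot 12 \cdot 78 = \frac{1}{2} + \frac{12}{13} \cdot 78 = \frac{1}{2} + 72 = \frac{145}{2}$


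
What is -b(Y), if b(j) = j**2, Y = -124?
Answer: -15376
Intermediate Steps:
-b(Y) = -1*(-124)**2 = -1*15376 = -15376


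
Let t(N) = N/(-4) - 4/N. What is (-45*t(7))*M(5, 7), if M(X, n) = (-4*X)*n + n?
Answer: -55575/4 ≈ -13894.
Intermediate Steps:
M(X, n) = n - 4*X*n (M(X, n) = -4*X*n + n = n - 4*X*n)
t(N) = -4/N - N/4 (t(N) = N*(-1/4) - 4/N = -N/4 - 4/N = -4/N - N/4)
(-45*t(7))*M(5, 7) = (-45*(-4/7 - 1/4*7))*(7*(1 - 4*5)) = (-45*(-4*1/7 - 7/4))*(7*(1 - 20)) = (-45*(-4/7 - 7/4))*(7*(-19)) = -45*(-65/28)*(-133) = (2925/28)*(-133) = -55575/4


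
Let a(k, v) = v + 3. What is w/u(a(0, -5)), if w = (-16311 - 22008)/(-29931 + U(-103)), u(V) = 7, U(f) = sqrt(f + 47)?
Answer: 1146925989/6271053719 + 76638*I*sqrt(14)/6271053719 ≈ 0.18289 + 4.5726e-5*I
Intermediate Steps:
a(k, v) = 3 + v
U(f) = sqrt(47 + f)
w = -38319/(-29931 + 2*I*sqrt(14)) (w = (-16311 - 22008)/(-29931 + sqrt(47 - 103)) = -38319/(-29931 + sqrt(-56)) = -38319/(-29931 + 2*I*sqrt(14)) ≈ 1.2802 + 0.00032009*I)
w/u(a(0, -5)) = (1146925989/895864817 + 76638*I*sqrt(14)/895864817)/7 = (1146925989/895864817 + 76638*I*sqrt(14)/895864817)*(1/7) = 1146925989/6271053719 + 76638*I*sqrt(14)/6271053719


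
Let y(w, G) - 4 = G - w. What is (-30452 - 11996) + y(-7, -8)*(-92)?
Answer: -42724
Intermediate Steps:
y(w, G) = 4 + G - w (y(w, G) = 4 + (G - w) = 4 + G - w)
(-30452 - 11996) + y(-7, -8)*(-92) = (-30452 - 11996) + (4 - 8 - 1*(-7))*(-92) = -42448 + (4 - 8 + 7)*(-92) = -42448 + 3*(-92) = -42448 - 276 = -42724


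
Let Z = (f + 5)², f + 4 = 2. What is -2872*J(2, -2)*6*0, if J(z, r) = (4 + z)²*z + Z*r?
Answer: 0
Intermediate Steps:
f = -2 (f = -4 + 2 = -2)
Z = 9 (Z = (-2 + 5)² = 3² = 9)
J(z, r) = 9*r + z*(4 + z)² (J(z, r) = (4 + z)²*z + 9*r = z*(4 + z)² + 9*r = 9*r + z*(4 + z)²)
-2872*J(2, -2)*6*0 = -2872*(9*(-2) + 2*(4 + 2)²)*6*0 = -2872*(-18 + 2*6²)*6*0 = -2872*(-18 + 2*36)*6*0 = -2872*(-18 + 72)*6*0 = -2872*54*6*0 = -930528*0 = -2872*0 = 0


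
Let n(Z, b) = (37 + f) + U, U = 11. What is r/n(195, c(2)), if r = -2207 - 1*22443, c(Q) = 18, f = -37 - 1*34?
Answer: 24650/23 ≈ 1071.7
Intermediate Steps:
f = -71 (f = -37 - 34 = -71)
n(Z, b) = -23 (n(Z, b) = (37 - 71) + 11 = -34 + 11 = -23)
r = -24650 (r = -2207 - 22443 = -24650)
r/n(195, c(2)) = -24650/(-23) = -24650*(-1/23) = 24650/23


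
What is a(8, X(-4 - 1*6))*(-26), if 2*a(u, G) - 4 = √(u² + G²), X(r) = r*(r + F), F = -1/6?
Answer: -52 - 13*√93601/3 ≈ -1377.8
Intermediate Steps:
F = -⅙ (F = -1*⅙ = -⅙ ≈ -0.16667)
X(r) = r*(-⅙ + r) (X(r) = r*(r - ⅙) = r*(-⅙ + r))
a(u, G) = 2 + √(G² + u²)/2 (a(u, G) = 2 + √(u² + G²)/2 = 2 + √(G² + u²)/2)
a(8, X(-4 - 1*6))*(-26) = (2 + √(((-4 - 1*6)*(-⅙ + (-4 - 1*6)))² + 8²)/2)*(-26) = (2 + √(((-4 - 6)*(-⅙ + (-4 - 6)))² + 64)/2)*(-26) = (2 + √((-10*(-⅙ - 10))² + 64)/2)*(-26) = (2 + √((-10*(-61/6))² + 64)/2)*(-26) = (2 + √((305/3)² + 64)/2)*(-26) = (2 + √(93025/9 + 64)/2)*(-26) = (2 + √(93601/9)/2)*(-26) = (2 + (√93601/3)/2)*(-26) = (2 + √93601/6)*(-26) = -52 - 13*√93601/3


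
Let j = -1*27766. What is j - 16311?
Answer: -44077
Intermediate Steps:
j = -27766
j - 16311 = -27766 - 16311 = -44077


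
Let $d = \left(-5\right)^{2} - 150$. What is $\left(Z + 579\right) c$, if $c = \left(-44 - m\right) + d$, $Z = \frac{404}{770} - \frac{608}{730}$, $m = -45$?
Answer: $- \frac{2016752492}{28105} \approx -71758.0$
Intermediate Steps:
$d = -125$ ($d = 25 - 150 = -125$)
$Z = - \frac{8662}{28105}$ ($Z = 404 \cdot \frac{1}{770} - \frac{304}{365} = \frac{202}{385} - \frac{304}{365} = - \frac{8662}{28105} \approx -0.3082$)
$c = -124$ ($c = \left(-44 - -45\right) - 125 = \left(-44 + 45\right) - 125 = 1 - 125 = -124$)
$\left(Z + 579\right) c = \left(- \frac{8662}{28105} + 579\right) \left(-124\right) = \frac{16264133}{28105} \left(-124\right) = - \frac{2016752492}{28105}$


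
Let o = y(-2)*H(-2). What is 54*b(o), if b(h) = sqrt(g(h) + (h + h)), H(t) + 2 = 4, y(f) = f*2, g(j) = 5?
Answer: 54*I*sqrt(11) ≈ 179.1*I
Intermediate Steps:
y(f) = 2*f
H(t) = 2 (H(t) = -2 + 4 = 2)
o = -8 (o = (2*(-2))*2 = -4*2 = -8)
b(h) = sqrt(5 + 2*h) (b(h) = sqrt(5 + (h + h)) = sqrt(5 + 2*h))
54*b(o) = 54*sqrt(5 + 2*(-8)) = 54*sqrt(5 - 16) = 54*sqrt(-11) = 54*(I*sqrt(11)) = 54*I*sqrt(11)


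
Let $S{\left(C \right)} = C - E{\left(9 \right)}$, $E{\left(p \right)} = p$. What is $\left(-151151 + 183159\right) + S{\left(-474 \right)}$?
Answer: $31525$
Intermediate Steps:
$S{\left(C \right)} = -9 + C$ ($S{\left(C \right)} = C - 9 = -9 + C$)
$\left(-151151 + 183159\right) + S{\left(-474 \right)} = \left(-151151 + 183159\right) - 483 = 32008 - 483 = 31525$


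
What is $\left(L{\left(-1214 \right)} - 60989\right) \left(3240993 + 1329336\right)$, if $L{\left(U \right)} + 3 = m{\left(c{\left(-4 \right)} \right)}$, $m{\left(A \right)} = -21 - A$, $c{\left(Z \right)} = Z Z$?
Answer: $-278922608541$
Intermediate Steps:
$c{\left(Z \right)} = Z^{2}$
$L{\left(U \right)} = -40$ ($L{\left(U \right)} = -3 - 37 = -40$)
$\left(L{\left(-1214 \right)} - 60989\right) \left(3240993 + 1329336\right) = \left(-40 - 60989\right) \left(3240993 + 1329336\right) = \left(-61029\right) 4570329 = -278922608541$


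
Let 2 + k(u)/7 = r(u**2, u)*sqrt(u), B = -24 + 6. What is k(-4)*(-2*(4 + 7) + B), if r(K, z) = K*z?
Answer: 560 + 35840*I ≈ 560.0 + 35840.0*I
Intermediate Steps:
B = -18
k(u) = -14 + 7*u**(7/2) (k(u) = -14 + 7*((u**2*u)*sqrt(u)) = -14 + 7*(u**3*sqrt(u)) = -14 + 7*u**(7/2))
k(-4)*(-2*(4 + 7) + B) = (-14 + 7*(-4)**(7/2))*(-2*(4 + 7) - 18) = (-14 + 7*(-128*I))*(-2*11 - 18) = (-14 - 896*I)*(-22 - 18) = (-14 - 896*I)*(-40) = 560 + 35840*I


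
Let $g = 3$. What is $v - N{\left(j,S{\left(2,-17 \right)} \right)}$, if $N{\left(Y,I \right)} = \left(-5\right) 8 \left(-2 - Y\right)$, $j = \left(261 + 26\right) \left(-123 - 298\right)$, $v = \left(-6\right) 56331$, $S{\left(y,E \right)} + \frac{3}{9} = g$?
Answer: $4495014$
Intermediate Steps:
$S{\left(y,E \right)} = \frac{8}{3}$ ($S{\left(y,E \right)} = - \frac{1}{3} + 3 = \frac{8}{3}$)
$v = -337986$
$j = -120827$ ($j = 287 \left(-421\right) = -120827$)
$N{\left(Y,I \right)} = 80 + 40 Y$ ($N{\left(Y,I \right)} = - 40 \left(-2 - Y\right) = 80 + 40 Y$)
$v - N{\left(j,S{\left(2,-17 \right)} \right)} = -337986 - \left(80 + 40 \left(-120827\right)\right) = -337986 - \left(80 - 4833080\right) = -337986 - -4833000 = -337986 + 4833000 = 4495014$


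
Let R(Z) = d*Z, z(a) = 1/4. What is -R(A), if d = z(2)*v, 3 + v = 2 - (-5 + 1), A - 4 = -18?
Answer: 21/2 ≈ 10.500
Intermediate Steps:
A = -14 (A = 4 - 18 = -14)
z(a) = ¼
v = 3 (v = -3 + (2 - (-5 + 1)) = -3 + (2 - 1*(-4)) = -3 + (2 + 4) = -3 + 6 = 3)
d = ¾ (d = (¼)*3 = ¾ ≈ 0.75000)
R(Z) = 3*Z/4
-R(A) = -3*(-14)/4 = -1*(-21/2) = 21/2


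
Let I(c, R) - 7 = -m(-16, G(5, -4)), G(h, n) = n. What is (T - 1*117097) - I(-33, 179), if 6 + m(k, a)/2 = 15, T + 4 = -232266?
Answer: -349356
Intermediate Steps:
T = -232270 (T = -4 - 232266 = -232270)
m(k, a) = 18 (m(k, a) = -12 + 2*15 = -12 + 30 = 18)
I(c, R) = -11 (I(c, R) = 7 - 1*18 = 7 - 18 = -11)
(T - 1*117097) - I(-33, 179) = (-232270 - 1*117097) - 1*(-11) = (-232270 - 117097) + 11 = -349367 + 11 = -349356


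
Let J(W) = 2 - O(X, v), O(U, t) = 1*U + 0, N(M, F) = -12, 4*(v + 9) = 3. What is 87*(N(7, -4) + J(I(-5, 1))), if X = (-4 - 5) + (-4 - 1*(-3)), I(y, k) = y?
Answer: 0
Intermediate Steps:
v = -33/4 (v = -9 + (1/4)*3 = -9 + 3/4 = -33/4 ≈ -8.2500)
X = -10 (X = -9 + (-4 + 3) = -9 - 1 = -10)
O(U, t) = U (O(U, t) = U + 0 = U)
J(W) = 12 (J(W) = 2 - 1*(-10) = 2 + 10 = 12)
87*(N(7, -4) + J(I(-5, 1))) = 87*(-12 + 12) = 87*0 = 0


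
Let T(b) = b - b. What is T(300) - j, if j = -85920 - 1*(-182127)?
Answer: -96207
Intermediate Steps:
T(b) = 0
j = 96207 (j = -85920 + 182127 = 96207)
T(300) - j = 0 - 1*96207 = 0 - 96207 = -96207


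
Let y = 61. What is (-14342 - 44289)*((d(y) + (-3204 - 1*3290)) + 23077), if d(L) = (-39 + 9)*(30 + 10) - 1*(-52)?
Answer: -904969485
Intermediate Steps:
d(L) = -1148 (d(L) = -30*40 + 52 = -1200 + 52 = -1148)
(-14342 - 44289)*((d(y) + (-3204 - 1*3290)) + 23077) = (-14342 - 44289)*((-1148 + (-3204 - 1*3290)) + 23077) = -58631*((-1148 + (-3204 - 3290)) + 23077) = -58631*((-1148 - 6494) + 23077) = -58631*(-7642 + 23077) = -58631*15435 = -904969485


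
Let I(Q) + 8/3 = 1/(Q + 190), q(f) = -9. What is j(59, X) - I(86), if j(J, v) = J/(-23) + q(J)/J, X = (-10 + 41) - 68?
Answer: -297/5428 ≈ -0.054716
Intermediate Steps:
X = -37 (X = 31 - 68 = -37)
j(J, v) = -9/J - J/23 (j(J, v) = J/(-23) - 9/J = J*(-1/23) - 9/J = -J/23 - 9/J = -9/J - J/23)
I(Q) = -8/3 + 1/(190 + Q) (I(Q) = -8/3 + 1/(Q + 190) = -8/3 + 1/(190 + Q))
j(59, X) - I(86) = (-9/59 - 1/23*59) - (-1517 - 8*86)/(3*(190 + 86)) = (-9*1/59 - 59/23) - (-1517 - 688)/(3*276) = (-9/59 - 59/23) - (-2205)/(3*276) = -3688/1357 - 1*(-245/92) = -3688/1357 + 245/92 = -297/5428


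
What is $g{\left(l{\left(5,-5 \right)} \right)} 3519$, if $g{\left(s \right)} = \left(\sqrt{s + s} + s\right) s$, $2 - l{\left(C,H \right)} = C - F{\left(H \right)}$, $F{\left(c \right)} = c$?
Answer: $225216 - 112608 i \approx 2.2522 \cdot 10^{5} - 1.1261 \cdot 10^{5} i$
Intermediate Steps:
$l{\left(C,H \right)} = 2 + H - C$ ($l{\left(C,H \right)} = 2 - \left(C - H\right) = 2 + H - C$)
$g{\left(s \right)} = s \left(s + \sqrt{2} \sqrt{s}\right)$ ($g{\left(s \right)} = \left(\sqrt{2 s} + s\right) s = \left(\sqrt{2} \sqrt{s} + s\right) s = \left(s + \sqrt{2} \sqrt{s}\right) s = s \left(s + \sqrt{2} \sqrt{s}\right)$)
$g{\left(l{\left(5,-5 \right)} \right)} 3519 = \left(\left(2 - 5 - 5\right)^{2} + \sqrt{2} \left(2 - 5 - 5\right)^{\frac{3}{2}}\right) 3519 = \left(\left(-8\right)^{2} + \sqrt{2} \left(-8\right)^{\frac{3}{2}}\right) 3519 = \left(64 + \sqrt{2} \left(- 16 i \sqrt{2}\right)\right) 3519 = \left(64 - 32 i\right) 3519 = 225216 - 112608 i$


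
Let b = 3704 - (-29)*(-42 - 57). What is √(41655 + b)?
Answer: 2*√10622 ≈ 206.13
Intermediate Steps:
b = 833 (b = 3704 - (-29)*(-99) = 3704 - 1*2871 = 3704 - 2871 = 833)
√(41655 + b) = √(41655 + 833) = √42488 = 2*√10622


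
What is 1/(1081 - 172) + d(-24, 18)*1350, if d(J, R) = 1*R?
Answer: 22088701/909 ≈ 24300.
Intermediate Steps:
d(J, R) = R
1/(1081 - 172) + d(-24, 18)*1350 = 1/(1081 - 172) + 18*1350 = 1/909 + 24300 = 22088701/909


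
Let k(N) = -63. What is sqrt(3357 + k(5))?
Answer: 3*sqrt(366) ≈ 57.393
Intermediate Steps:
sqrt(3357 + k(5)) = sqrt(3357 - 63) = sqrt(3294) = 3*sqrt(366)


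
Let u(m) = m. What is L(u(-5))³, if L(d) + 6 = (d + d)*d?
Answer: 85184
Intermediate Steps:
L(d) = -6 + 2*d² (L(d) = -6 + (d + d)*d = -6 + (2*d)*d = -6 + 2*d²)
L(u(-5))³ = (-6 + 2*(-5)²)³ = (-6 + 2*25)³ = (-6 + 50)³ = 44³ = 85184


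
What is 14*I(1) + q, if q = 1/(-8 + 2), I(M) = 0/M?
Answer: -⅙ ≈ -0.16667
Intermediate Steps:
I(M) = 0
q = -⅙ (q = 1/(-6) = -⅙ ≈ -0.16667)
14*I(1) + q = 14*0 - ⅙ = 0 - ⅙ = -⅙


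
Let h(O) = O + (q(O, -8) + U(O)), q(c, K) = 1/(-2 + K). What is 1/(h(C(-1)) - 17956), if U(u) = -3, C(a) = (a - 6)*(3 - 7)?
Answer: -10/179311 ≈ -5.5769e-5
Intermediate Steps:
C(a) = 24 - 4*a (C(a) = (-6 + a)*(-4) = 24 - 4*a)
h(O) = -31/10 + O (h(O) = O + (1/(-2 - 8) - 3) = O + (1/(-10) - 3) = O + (-⅒ - 3) = O - 31/10 = -31/10 + O)
1/(h(C(-1)) - 17956) = 1/((-31/10 + (24 - 4*(-1))) - 17956) = 1/((-31/10 + (24 + 4)) - 17956) = 1/((-31/10 + 28) - 17956) = 1/(249/10 - 17956) = 1/(-179311/10) = -10/179311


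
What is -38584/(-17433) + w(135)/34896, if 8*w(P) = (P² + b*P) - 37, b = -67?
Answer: 280277129/124788096 ≈ 2.2460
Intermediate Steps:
w(P) = -37/8 - 67*P/8 + P²/8 (w(P) = ((P² - 67*P) - 37)/8 = (-37 + P² - 67*P)/8 = -37/8 - 67*P/8 + P²/8)
-38584/(-17433) + w(135)/34896 = -38584/(-17433) + (-37/8 - 67/8*135 + (⅛)*135²)/34896 = -38584*(-1/17433) + (-37/8 - 9045/8 + (⅛)*18225)*(1/34896) = 2968/1341 + (-37/8 - 9045/8 + 18225/8)*(1/34896) = 2968/1341 + (9143/8)*(1/34896) = 2968/1341 + 9143/279168 = 280277129/124788096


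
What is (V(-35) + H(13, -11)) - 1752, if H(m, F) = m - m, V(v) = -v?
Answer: -1717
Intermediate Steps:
H(m, F) = 0
(V(-35) + H(13, -11)) - 1752 = (-1*(-35) + 0) - 1752 = (35 + 0) - 1752 = 35 - 1752 = -1717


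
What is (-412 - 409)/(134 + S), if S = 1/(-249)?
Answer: -204429/33365 ≈ -6.1271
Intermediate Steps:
S = -1/249 ≈ -0.0040161
(-412 - 409)/(134 + S) = (-412 - 409)/(134 - 1/249) = -821/33365/249 = -821*249/33365 = -204429/33365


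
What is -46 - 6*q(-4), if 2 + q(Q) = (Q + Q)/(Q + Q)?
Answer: -40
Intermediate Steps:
q(Q) = -1 (q(Q) = -2 + (Q + Q)/(Q + Q) = -2 + (2*Q)/((2*Q)) = -2 + (2*Q)*(1/(2*Q)) = -2 + 1 = -1)
-46 - 6*q(-4) = -46 - 6*(-1) = -46 + 6 = -40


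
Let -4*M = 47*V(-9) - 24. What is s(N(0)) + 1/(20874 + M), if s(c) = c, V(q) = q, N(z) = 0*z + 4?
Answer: 335776/83943 ≈ 4.0000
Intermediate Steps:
N(z) = 4 (N(z) = 0 + 4 = 4)
M = 447/4 (M = -(47*(-9) - 24)/4 = -(-423 - 24)/4 = -¼*(-447) = 447/4 ≈ 111.75)
s(N(0)) + 1/(20874 + M) = 4 + 1/(20874 + 447/4) = 4 + 1/(83943/4) = 4 + 4/83943 = 335776/83943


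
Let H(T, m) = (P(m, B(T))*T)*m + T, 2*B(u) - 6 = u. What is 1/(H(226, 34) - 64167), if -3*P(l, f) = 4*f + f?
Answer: -3/4648543 ≈ -6.4536e-7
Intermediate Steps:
B(u) = 3 + u/2
P(l, f) = -5*f/3 (P(l, f) = -(4*f + f)/3 = -5*f/3)
H(T, m) = T + T*m*(-5 - 5*T/6) (H(T, m) = ((-5*(3 + T/2)/3)*T)*m + T = ((-5 - 5*T/6)*T)*m + T = (T*(-5 - 5*T/6))*m + T = T*m*(-5 - 5*T/6) + T = T + T*m*(-5 - 5*T/6))
1/(H(226, 34) - 64167) = 1/((⅙)*226*(6 - 5*34*(6 + 226)) - 64167) = 1/((⅙)*226*(6 - 5*34*232) - 64167) = 1/((⅙)*226*(6 - 39440) - 64167) = 1/((⅙)*226*(-39434) - 64167) = 1/(-4456042/3 - 64167) = 1/(-4648543/3) = -3/4648543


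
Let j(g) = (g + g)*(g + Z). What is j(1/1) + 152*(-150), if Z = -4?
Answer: -22806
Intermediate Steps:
j(g) = 2*g*(-4 + g) (j(g) = (g + g)*(g - 4) = (2*g)*(-4 + g) = 2*g*(-4 + g))
j(1/1) + 152*(-150) = 2*(-4 + 1/1)/1 + 152*(-150) = 2*1*(-4 + 1) - 22800 = 2*1*(-3) - 22800 = -6 - 22800 = -22806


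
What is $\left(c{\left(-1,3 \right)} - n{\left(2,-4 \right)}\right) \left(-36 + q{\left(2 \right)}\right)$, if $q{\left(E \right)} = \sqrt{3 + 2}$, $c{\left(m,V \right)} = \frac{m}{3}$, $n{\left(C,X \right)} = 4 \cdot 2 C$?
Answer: $588 - \frac{49 \sqrt{5}}{3} \approx 551.48$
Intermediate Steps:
$n{\left(C,X \right)} = 8 C$
$c{\left(m,V \right)} = \frac{m}{3}$ ($c{\left(m,V \right)} = m \frac{1}{3} = \frac{m}{3}$)
$q{\left(E \right)} = \sqrt{5}$
$\left(c{\left(-1,3 \right)} - n{\left(2,-4 \right)}\right) \left(-36 + q{\left(2 \right)}\right) = \left(\frac{1}{3} \left(-1\right) - 8 \cdot 2\right) \left(-36 + \sqrt{5}\right) = \left(- \frac{1}{3} - 16\right) \left(-36 + \sqrt{5}\right) = - \frac{49 \left(-36 + \sqrt{5}\right)}{3} = 588 - \frac{49 \sqrt{5}}{3}$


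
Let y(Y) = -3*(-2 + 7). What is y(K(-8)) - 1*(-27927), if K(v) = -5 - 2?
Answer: 27912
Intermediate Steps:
K(v) = -7
y(Y) = -15 (y(Y) = -3*5 = -15)
y(K(-8)) - 1*(-27927) = -15 - 1*(-27927) = -15 + 27927 = 27912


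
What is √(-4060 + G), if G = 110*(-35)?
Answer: I*√7910 ≈ 88.938*I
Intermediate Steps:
G = -3850
√(-4060 + G) = √(-4060 - 3850) = √(-7910) = I*√7910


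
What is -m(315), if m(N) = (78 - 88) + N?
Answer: -305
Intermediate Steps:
m(N) = -10 + N
-m(315) = -(-10 + 315) = -1*305 = -305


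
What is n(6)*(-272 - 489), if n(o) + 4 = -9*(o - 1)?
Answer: 37289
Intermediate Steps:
n(o) = 5 - 9*o (n(o) = -4 - 9*(o - 1) = -4 - 9*(-1 + o) = -4 + (9 - 9*o) = 5 - 9*o)
n(6)*(-272 - 489) = (5 - 9*6)*(-272 - 489) = (5 - 54)*(-761) = -49*(-761) = 37289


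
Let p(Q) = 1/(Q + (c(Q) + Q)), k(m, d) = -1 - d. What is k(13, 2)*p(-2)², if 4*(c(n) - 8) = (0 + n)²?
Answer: -3/25 ≈ -0.12000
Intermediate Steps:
c(n) = 8 + n²/4 (c(n) = 8 + (0 + n)²/4 = 8 + n²/4)
p(Q) = 1/(8 + 2*Q + Q²/4) (p(Q) = 1/(Q + ((8 + Q²/4) + Q)) = 1/(Q + (8 + Q + Q²/4)) = 1/(8 + 2*Q + Q²/4))
k(13, 2)*p(-2)² = (-1 - 1*2)*(4/(32 + (-2)² + 8*(-2)))² = (-1 - 2)*(4/(32 + 4 - 16))² = -3*(4/20)² = -3*(4*(1/20))² = -3*(⅕)² = -3*1/25 = -3/25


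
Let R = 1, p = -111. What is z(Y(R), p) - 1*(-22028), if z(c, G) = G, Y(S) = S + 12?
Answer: 21917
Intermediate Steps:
Y(S) = 12 + S
z(Y(R), p) - 1*(-22028) = -111 - 1*(-22028) = -111 + 22028 = 21917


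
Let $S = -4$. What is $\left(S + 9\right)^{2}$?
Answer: $25$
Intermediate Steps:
$\left(S + 9\right)^{2} = \left(-4 + 9\right)^{2} = 5^{2} = 25$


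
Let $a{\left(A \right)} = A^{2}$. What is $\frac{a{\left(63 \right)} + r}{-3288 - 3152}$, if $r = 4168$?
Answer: $- \frac{8137}{6440} \approx -1.2635$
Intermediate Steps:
$\frac{a{\left(63 \right)} + r}{-3288 - 3152} = \frac{63^{2} + 4168}{-3288 - 3152} = \frac{3969 + 4168}{-6440} = 8137 \left(- \frac{1}{6440}\right) = - \frac{8137}{6440}$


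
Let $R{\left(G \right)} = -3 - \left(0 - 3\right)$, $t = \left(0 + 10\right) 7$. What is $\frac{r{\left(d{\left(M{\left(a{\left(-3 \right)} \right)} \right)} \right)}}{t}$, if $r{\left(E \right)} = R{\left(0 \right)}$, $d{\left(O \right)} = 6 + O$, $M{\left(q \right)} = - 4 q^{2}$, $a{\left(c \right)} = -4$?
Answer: $0$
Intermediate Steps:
$t = 70$ ($t = 10 \cdot 7 = 70$)
$R{\left(G \right)} = 0$ ($R{\left(G \right)} = -3 - \left(0 - 3\right) = -3 - -3 = -3 + 3 = 0$)
$r{\left(E \right)} = 0$
$\frac{r{\left(d{\left(M{\left(a{\left(-3 \right)} \right)} \right)} \right)}}{t} = \frac{0}{70} = 0 \cdot \frac{1}{70} = 0$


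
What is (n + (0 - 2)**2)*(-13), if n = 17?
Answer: -273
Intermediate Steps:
(n + (0 - 2)**2)*(-13) = (17 + (0 - 2)**2)*(-13) = (17 + (-2)**2)*(-13) = (17 + 4)*(-13) = 21*(-13) = -273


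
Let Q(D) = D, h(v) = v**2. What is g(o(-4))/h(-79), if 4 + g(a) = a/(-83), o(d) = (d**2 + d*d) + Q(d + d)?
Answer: -356/518003 ≈ -0.00068725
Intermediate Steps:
o(d) = 2*d + 2*d**2 (o(d) = (d**2 + d*d) + (d + d) = (d**2 + d**2) + 2*d = 2*d**2 + 2*d = 2*d + 2*d**2)
g(a) = -4 - a/83 (g(a) = -4 + a/(-83) = -4 + a*(-1/83) = -4 - a/83)
g(o(-4))/h(-79) = (-4 - 2*(-4)*(1 - 4)/83)/((-79)**2) = (-4 - 2*(-4)*(-3)/83)/6241 = (-4 - 1/83*24)*(1/6241) = (-4 - 24/83)*(1/6241) = -356/83*1/6241 = -356/518003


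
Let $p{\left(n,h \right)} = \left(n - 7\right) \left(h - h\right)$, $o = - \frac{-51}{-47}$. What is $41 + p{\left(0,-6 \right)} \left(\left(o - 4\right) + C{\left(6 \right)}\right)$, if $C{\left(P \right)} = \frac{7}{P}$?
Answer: $41$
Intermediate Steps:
$o = - \frac{51}{47}$ ($o = - \frac{\left(-51\right) \left(-1\right)}{47} = \left(-1\right) \frac{51}{47} = - \frac{51}{47} \approx -1.0851$)
$p{\left(n,h \right)} = 0$ ($p{\left(n,h \right)} = \left(-7 + n\right) 0 = 0$)
$41 + p{\left(0,-6 \right)} \left(\left(o - 4\right) + C{\left(6 \right)}\right) = 41 + 0 \left(\left(- \frac{51}{47} - 4\right) + \frac{7}{6}\right) = 41 + 0 \left(- \frac{239}{47} + 7 \cdot \frac{1}{6}\right) = 41 + 0 \left(- \frac{239}{47} + \frac{7}{6}\right) = 41 + 0 \left(- \frac{1105}{282}\right) = 41 + 0 = 41$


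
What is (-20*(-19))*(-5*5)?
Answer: -9500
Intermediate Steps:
(-20*(-19))*(-5*5) = 380*(-25) = -9500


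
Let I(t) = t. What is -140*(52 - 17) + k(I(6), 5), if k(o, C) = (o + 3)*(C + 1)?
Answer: -4846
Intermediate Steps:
k(o, C) = (1 + C)*(3 + o) (k(o, C) = (3 + o)*(1 + C) = (1 + C)*(3 + o))
-140*(52 - 17) + k(I(6), 5) = -140*(52 - 17) + (3 + 6 + 3*5 + 5*6) = -140*35 + (3 + 6 + 15 + 30) = -4900 + 54 = -4846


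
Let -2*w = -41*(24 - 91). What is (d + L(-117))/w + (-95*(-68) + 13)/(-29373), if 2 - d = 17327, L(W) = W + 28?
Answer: 1005221513/80687631 ≈ 12.458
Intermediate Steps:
L(W) = 28 + W
d = -17325 (d = 2 - 1*17327 = 2 - 17327 = -17325)
w = -2747/2 (w = -(-41)*(24 - 91)/2 = -(-41)*(-67)/2 = -½*2747 = -2747/2 ≈ -1373.5)
(d + L(-117))/w + (-95*(-68) + 13)/(-29373) = (-17325 + (28 - 117))/(-2747/2) + (-95*(-68) + 13)/(-29373) = (-17325 - 89)*(-2/2747) + (6460 + 13)*(-1/29373) = -17414*(-2/2747) + 6473*(-1/29373) = 34828/2747 - 6473/29373 = 1005221513/80687631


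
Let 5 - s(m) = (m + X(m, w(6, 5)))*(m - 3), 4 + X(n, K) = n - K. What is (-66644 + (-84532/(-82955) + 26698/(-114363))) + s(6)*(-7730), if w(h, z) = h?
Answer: -558908644125284/9486982665 ≈ -58913.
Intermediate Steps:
X(n, K) = -4 + n - K (X(n, K) = -4 + (n - K) = -4 + n - K)
s(m) = 5 - (-10 + 2*m)*(-3 + m) (s(m) = 5 - (m + (-4 + m - 1*6))*(m - 3) = 5 - (m + (-4 + m - 6))*(-3 + m) = 5 - (m + (-10 + m))*(-3 + m) = 5 - (-10 + 2*m)*(-3 + m))
(-66644 + (-84532/(-82955) + 26698/(-114363))) + s(6)*(-7730) = (-66644 + (-84532/(-82955) + 26698/(-114363))) + (-25 - 2*6² + 16*6)*(-7730) = (-66644 + (-84532*(-1/82955) + 26698*(-1/114363))) + (-25 - 2*36 + 96)*(-7730) = (-66644 + (84532/82955 - 26698/114363)) + (-25 - 72 + 96)*(-7730) = (-66644 + 7452600526/9486982665) - 1*(-7730) = -632243020125734/9486982665 + 7730 = -558908644125284/9486982665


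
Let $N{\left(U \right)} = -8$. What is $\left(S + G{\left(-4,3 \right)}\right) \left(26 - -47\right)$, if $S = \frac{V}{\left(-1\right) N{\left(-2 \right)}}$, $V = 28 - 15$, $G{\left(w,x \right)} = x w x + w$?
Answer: $- \frac{22411}{8} \approx -2801.4$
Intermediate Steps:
$G{\left(w,x \right)} = w + w x^{2}$ ($G{\left(w,x \right)} = w x x + w = w x^{2} + w = w + w x^{2}$)
$V = 13$ ($V = 28 - 15 = 13$)
$S = \frac{13}{8}$ ($S = \frac{13}{\left(-1\right) \left(-8\right)} = \frac{13}{8} \approx 1.625$)
$\left(S + G{\left(-4,3 \right)}\right) \left(26 - -47\right) = \left(\frac{13}{8} - 4 \left(1 + 3^{2}\right)\right) \left(26 - -47\right) = \left(\frac{13}{8} - 4 \left(1 + 9\right)\right) \left(26 + 47\right) = \left(\frac{13}{8} - 40\right) 73 = \left(- \frac{307}{8}\right) 73 = - \frac{22411}{8}$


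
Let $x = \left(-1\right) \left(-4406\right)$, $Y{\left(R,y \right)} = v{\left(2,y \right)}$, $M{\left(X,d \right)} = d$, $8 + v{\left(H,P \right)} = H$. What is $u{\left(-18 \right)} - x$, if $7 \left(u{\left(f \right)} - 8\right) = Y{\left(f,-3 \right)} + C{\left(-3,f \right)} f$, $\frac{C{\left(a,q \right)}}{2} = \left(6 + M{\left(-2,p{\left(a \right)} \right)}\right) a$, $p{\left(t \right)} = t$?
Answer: $- \frac{30468}{7} \approx -4352.6$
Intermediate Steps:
$v{\left(H,P \right)} = -8 + H$
$C{\left(a,q \right)} = 2 a \left(6 + a\right)$ ($C{\left(a,q \right)} = 2 \left(6 + a\right) a = 2 a \left(6 + a\right)$)
$Y{\left(R,y \right)} = -6$ ($Y{\left(R,y \right)} = -8 + 2 = -6$)
$u{\left(f \right)} = \frac{50}{7} - \frac{18 f}{7}$ ($u{\left(f \right)} = 8 + \frac{-6 + 2 \left(-3\right) \left(6 - 3\right) f}{7} = 8 + \frac{-6 + 2 \left(-3\right) 3 f}{7} = 8 + \frac{-6 - 18 f}{7} = 8 - \left(\frac{6}{7} + \frac{18 f}{7}\right) = \frac{50}{7} - \frac{18 f}{7}$)
$x = 4406$
$u{\left(-18 \right)} - x = \left(\frac{50}{7} - - \frac{324}{7}\right) - 4406 = \left(\frac{50}{7} + \frac{324}{7}\right) - 4406 = \frac{374}{7} - 4406 = - \frac{30468}{7}$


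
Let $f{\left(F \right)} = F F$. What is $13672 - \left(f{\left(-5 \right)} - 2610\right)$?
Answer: $16257$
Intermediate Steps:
$f{\left(F \right)} = F^{2}$
$13672 - \left(f{\left(-5 \right)} - 2610\right) = 13672 - \left(\left(-5\right)^{2} - 2610\right) = 13672 - \left(25 - 2610\right) = 13672 - -2585 = 13672 + 2585 = 16257$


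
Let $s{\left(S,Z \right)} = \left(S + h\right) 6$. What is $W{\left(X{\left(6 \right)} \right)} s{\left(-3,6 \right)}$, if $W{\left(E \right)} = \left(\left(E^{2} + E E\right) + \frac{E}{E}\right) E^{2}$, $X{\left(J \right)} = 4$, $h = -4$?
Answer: $-22176$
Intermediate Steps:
$s{\left(S,Z \right)} = -24 + 6 S$ ($s{\left(S,Z \right)} = \left(S - 4\right) 6 = \left(-4 + S\right) 6 = -24 + 6 S$)
$W{\left(E \right)} = E^{2} \left(1 + 2 E^{2}\right)$ ($W{\left(E \right)} = \left(\left(E^{2} + E^{2}\right) + 1\right) E^{2} = \left(2 E^{2} + 1\right) E^{2} = \left(1 + 2 E^{2}\right) E^{2} = E^{2} \left(1 + 2 E^{2}\right)$)
$W{\left(X{\left(6 \right)} \right)} s{\left(-3,6 \right)} = \left(4^{2} + 2 \cdot 4^{4}\right) \left(-24 + 6 \left(-3\right)\right) = \left(16 + 2 \cdot 256\right) \left(-24 - 18\right) = \left(16 + 512\right) \left(-42\right) = 528 \left(-42\right) = -22176$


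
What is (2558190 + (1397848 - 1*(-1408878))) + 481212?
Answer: 5846128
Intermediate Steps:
(2558190 + (1397848 - 1*(-1408878))) + 481212 = (2558190 + (1397848 + 1408878)) + 481212 = (2558190 + 2806726) + 481212 = 5364916 + 481212 = 5846128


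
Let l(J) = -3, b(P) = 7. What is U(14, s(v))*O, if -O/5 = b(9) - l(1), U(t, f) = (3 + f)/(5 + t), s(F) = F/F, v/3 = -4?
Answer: -200/19 ≈ -10.526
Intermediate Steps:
v = -12 (v = 3*(-4) = -12)
s(F) = 1
U(t, f) = (3 + f)/(5 + t)
O = -50 (O = -5*(7 - 1*(-3)) = -5*(7 + 3) = -5*10 = -50)
U(14, s(v))*O = ((3 + 1)/(5 + 14))*(-50) = (4/19)*(-50) = -200/19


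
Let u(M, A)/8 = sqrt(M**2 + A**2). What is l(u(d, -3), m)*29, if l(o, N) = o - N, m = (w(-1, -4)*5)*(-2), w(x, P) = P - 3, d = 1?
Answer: -2030 + 232*sqrt(10) ≈ -1296.4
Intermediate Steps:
w(x, P) = -3 + P
m = 70 (m = ((-3 - 4)*5)*(-2) = -7*5*(-2) = -35*(-2) = 70)
u(M, A) = 8*sqrt(A**2 + M**2) (u(M, A) = 8*sqrt(M**2 + A**2) = 8*sqrt(A**2 + M**2))
l(u(d, -3), m)*29 = (8*sqrt((-3)**2 + 1**2) - 1*70)*29 = (8*sqrt(9 + 1) - 70)*29 = (8*sqrt(10) - 70)*29 = (-70 + 8*sqrt(10))*29 = -2030 + 232*sqrt(10)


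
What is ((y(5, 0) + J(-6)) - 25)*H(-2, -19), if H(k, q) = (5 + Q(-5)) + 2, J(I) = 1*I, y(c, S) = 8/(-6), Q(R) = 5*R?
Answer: 582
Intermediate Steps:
y(c, S) = -4/3 (y(c, S) = 8*(-⅙) = -4/3)
J(I) = I
H(k, q) = -18 (H(k, q) = (5 + 5*(-5)) + 2 = (5 - 25) + 2 = -20 + 2 = -18)
((y(5, 0) + J(-6)) - 25)*H(-2, -19) = ((-4/3 - 6) - 25)*(-18) = (-22/3 - 25)*(-18) = -97/3*(-18) = 582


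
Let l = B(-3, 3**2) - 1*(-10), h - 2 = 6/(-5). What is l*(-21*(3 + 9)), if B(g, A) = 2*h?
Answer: -14616/5 ≈ -2923.2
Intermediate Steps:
h = 4/5 (h = 2 + 6/(-5) = 2 + 6*(-1/5) = 2 - 6/5 = 4/5 ≈ 0.80000)
B(g, A) = 8/5 (B(g, A) = 2*(4/5) = 8/5)
l = 58/5 (l = 8/5 - 1*(-10) = 8/5 + 10 = 58/5 ≈ 11.600)
l*(-21*(3 + 9)) = 58*(-21*(3 + 9))/5 = 58*(-21*12)/5 = (58/5)*(-252) = -14616/5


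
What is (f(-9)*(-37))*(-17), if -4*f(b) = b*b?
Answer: -50949/4 ≈ -12737.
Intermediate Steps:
f(b) = -b²/4 (f(b) = -b*b/4 = -b²/4)
(f(-9)*(-37))*(-17) = (-¼*(-9)²*(-37))*(-17) = (-¼*81*(-37))*(-17) = -81/4*(-37)*(-17) = (2997/4)*(-17) = -50949/4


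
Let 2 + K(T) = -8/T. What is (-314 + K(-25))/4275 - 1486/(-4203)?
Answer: 4653562/16636875 ≈ 0.27971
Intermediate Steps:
K(T) = -2 - 8/T
(-314 + K(-25))/4275 - 1486/(-4203) = (-314 + (-2 - 8/(-25)))/4275 - 1486/(-4203) = (-314 + (-2 - 8*(-1/25)))*(1/4275) - 1486*(-1/4203) = (-314 + (-2 + 8/25))*(1/4275) + 1486/4203 = (-314 - 42/25)*(1/4275) + 1486/4203 = -7892/25*1/4275 + 1486/4203 = -7892/106875 + 1486/4203 = 4653562/16636875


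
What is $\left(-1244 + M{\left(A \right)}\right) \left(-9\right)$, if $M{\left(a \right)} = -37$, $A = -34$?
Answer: $11529$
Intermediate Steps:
$\left(-1244 + M{\left(A \right)}\right) \left(-9\right) = \left(-1244 - 37\right) \left(-9\right) = \left(-1281\right) \left(-9\right) = 11529$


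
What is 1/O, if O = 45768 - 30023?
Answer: 1/15745 ≈ 6.3512e-5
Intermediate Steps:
O = 15745
1/O = 1/15745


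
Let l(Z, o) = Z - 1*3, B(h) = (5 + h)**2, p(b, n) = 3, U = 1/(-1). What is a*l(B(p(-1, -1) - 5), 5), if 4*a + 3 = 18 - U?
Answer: 24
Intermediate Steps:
U = -1
l(Z, o) = -3 + Z (l(Z, o) = Z - 3 = -3 + Z)
a = 4 (a = -3/4 + (18 - 1*(-1))/4 = -3/4 + (18 + 1)/4 = -3/4 + (1/4)*19 = -3/4 + 19/4 = 4)
a*l(B(p(-1, -1) - 5), 5) = 4*(-3 + (5 + (3 - 5))**2) = 4*(-3 + (5 - 2)**2) = 4*(-3 + 3**2) = 4*(-3 + 9) = 4*6 = 24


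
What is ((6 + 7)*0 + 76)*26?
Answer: 1976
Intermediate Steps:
((6 + 7)*0 + 76)*26 = (13*0 + 76)*26 = (0 + 76)*26 = 76*26 = 1976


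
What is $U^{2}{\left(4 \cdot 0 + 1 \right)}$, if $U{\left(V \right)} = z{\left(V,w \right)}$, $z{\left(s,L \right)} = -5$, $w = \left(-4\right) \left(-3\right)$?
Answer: $25$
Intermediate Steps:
$w = 12$
$U{\left(V \right)} = -5$
$U^{2}{\left(4 \cdot 0 + 1 \right)} = \left(-5\right)^{2} = 25$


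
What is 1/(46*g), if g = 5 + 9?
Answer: 1/644 ≈ 0.0015528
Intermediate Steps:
g = 14
1/(46*g) = 1/(46*14) = 1/644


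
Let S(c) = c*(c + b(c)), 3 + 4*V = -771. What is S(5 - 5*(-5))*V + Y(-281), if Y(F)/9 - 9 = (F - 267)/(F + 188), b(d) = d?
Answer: -10793145/31 ≈ -3.4817e+5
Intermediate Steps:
V = -387/2 (V = -3/4 + (1/4)*(-771) = -3/4 - 771/4 = -387/2 ≈ -193.50)
S(c) = 2*c**2 (S(c) = c*(c + c) = c*(2*c) = 2*c**2)
Y(F) = 81 + 9*(-267 + F)/(188 + F) (Y(F) = 81 + 9*((F - 267)/(F + 188)) = 81 + 9*((-267 + F)/(188 + F)) = 81 + 9*(-267 + F)/(188 + F))
S(5 - 5*(-5))*V + Y(-281) = (2*(5 - 5*(-5))**2)*(-387/2) + 45*(285 + 2*(-281))/(188 - 281) = (2*(5 + 25)**2)*(-387/2) + 45*(285 - 562)/(-93) = (2*30**2)*(-387/2) + 45*(-1/93)*(-277) = (2*900)*(-387/2) + 4155/31 = 1800*(-387/2) + 4155/31 = -348300 + 4155/31 = -10793145/31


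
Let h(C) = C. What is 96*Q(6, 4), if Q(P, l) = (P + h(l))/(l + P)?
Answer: 96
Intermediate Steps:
Q(P, l) = 1 (Q(P, l) = (P + l)/(l + P) = (P + l)/(P + l) = 1)
96*Q(6, 4) = 96*1 = 96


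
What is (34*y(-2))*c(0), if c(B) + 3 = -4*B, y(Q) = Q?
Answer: 204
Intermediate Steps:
c(B) = -3 - 4*B
(34*y(-2))*c(0) = (34*(-2))*(-3 - 4*0) = -68*(-3 + 0) = -68*(-3) = 204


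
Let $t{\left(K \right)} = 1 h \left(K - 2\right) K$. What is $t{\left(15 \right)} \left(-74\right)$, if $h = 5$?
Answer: $-72150$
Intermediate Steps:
$t{\left(K \right)} = 5 K \left(-2 + K\right)$ ($t{\left(K \right)} = 1 \cdot 5 \left(K - 2\right) K = 5 \left(-2 + K\right) K = 5 K \left(-2 + K\right)$)
$t{\left(15 \right)} \left(-74\right) = 5 \cdot 15 \left(-2 + 15\right) \left(-74\right) = 5 \cdot 15 \cdot 13 \left(-74\right) = 975 \left(-74\right) = -72150$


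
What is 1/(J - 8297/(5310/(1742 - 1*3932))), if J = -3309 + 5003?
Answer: 177/905519 ≈ 0.00019547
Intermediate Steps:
J = 1694
1/(J - 8297/(5310/(1742 - 1*3932))) = 1/(1694 - 8297/(5310/(1742 - 1*3932))) = 1/(1694 - 8297/(5310/(1742 - 3932))) = 1/(1694 - 8297/(5310/(-2190))) = 1/(1694 - 8297/(5310*(-1/2190))) = 1/(1694 - 8297/(-177/73)) = 1/(1694 - 8297*(-73/177)) = 1/(1694 + 605681/177) = 1/(905519/177) = 177/905519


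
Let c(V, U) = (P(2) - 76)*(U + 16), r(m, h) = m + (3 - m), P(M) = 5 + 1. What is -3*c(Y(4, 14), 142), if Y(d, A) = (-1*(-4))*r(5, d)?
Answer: 33180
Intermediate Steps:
P(M) = 6
r(m, h) = 3
Y(d, A) = 12 (Y(d, A) = -1*(-4)*3 = 4*3 = 12)
c(V, U) = -1120 - 70*U (c(V, U) = (6 - 76)*(U + 16) = -70*(16 + U) = -1120 - 70*U)
-3*c(Y(4, 14), 142) = -3*(-1120 - 70*142) = -3*(-1120 - 9940) = -3*(-11060) = 33180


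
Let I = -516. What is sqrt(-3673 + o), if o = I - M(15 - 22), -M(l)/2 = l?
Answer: 3*I*sqrt(467) ≈ 64.831*I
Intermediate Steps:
M(l) = -2*l
o = -530 (o = -516 - (-2)*(15 - 22) = -516 - (-2)*(-7) = -516 - 1*14 = -516 - 14 = -530)
sqrt(-3673 + o) = sqrt(-3673 - 530) = sqrt(-4203) = 3*I*sqrt(467)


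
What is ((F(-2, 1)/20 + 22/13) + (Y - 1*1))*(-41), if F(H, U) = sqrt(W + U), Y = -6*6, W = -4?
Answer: 18819/13 - 41*I*sqrt(3)/20 ≈ 1447.6 - 3.5507*I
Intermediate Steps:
Y = -36
F(H, U) = sqrt(-4 + U)
((F(-2, 1)/20 + 22/13) + (Y - 1*1))*(-41) = ((sqrt(-4 + 1)/20 + 22/13) + (-36 - 1*1))*(-41) = ((sqrt(-3)*(1/20) + 22*(1/13)) + (-36 - 1))*(-41) = (((I*sqrt(3))*(1/20) + 22/13) - 37)*(-41) = ((I*sqrt(3)/20 + 22/13) - 37)*(-41) = ((22/13 + I*sqrt(3)/20) - 37)*(-41) = (-459/13 + I*sqrt(3)/20)*(-41) = 18819/13 - 41*I*sqrt(3)/20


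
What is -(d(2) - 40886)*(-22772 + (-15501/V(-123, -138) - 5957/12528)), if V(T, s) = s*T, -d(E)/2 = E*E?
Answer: -239178896323115/256824 ≈ -9.3130e+8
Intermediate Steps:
d(E) = -2*E² (d(E) = -2*E*E = -2*E²)
V(T, s) = T*s
-(d(2) - 40886)*(-22772 + (-15501/V(-123, -138) - 5957/12528)) = -(-2*2² - 40886)*(-22772 + (-15501/((-123*(-138))) - 5957/12528)) = -(-2*4 - 40886)*(-22772 + (-15501/16974 - 5957*1/12528)) = -(-8 - 40886)*(-22772 + (-15501*1/16974 - 5957/12528)) = -(-40894)*(-22772 + (-5167/5658 - 5957/12528)) = -(-40894)*(-22772 - 16406147/11813904) = -(-40894)*(-269042628035)/11813904 = -1*239178896323115/256824 = -239178896323115/256824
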